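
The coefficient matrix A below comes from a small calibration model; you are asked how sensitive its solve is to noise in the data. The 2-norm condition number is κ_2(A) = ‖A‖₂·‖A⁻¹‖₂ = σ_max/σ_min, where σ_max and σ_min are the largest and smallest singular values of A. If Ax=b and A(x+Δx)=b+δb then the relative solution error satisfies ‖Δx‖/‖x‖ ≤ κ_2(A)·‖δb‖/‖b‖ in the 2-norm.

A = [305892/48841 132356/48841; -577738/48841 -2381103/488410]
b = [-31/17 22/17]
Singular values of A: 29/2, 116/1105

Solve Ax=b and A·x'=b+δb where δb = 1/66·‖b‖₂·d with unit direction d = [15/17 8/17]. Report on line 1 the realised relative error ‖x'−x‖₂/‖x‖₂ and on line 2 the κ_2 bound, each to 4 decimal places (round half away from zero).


from the listed singular values, σ₁ = 29/2, σ_n = 116/1105
κ = σ_max/σ_min = (29/2)/(116/1105) = 138.1250
perturbation bound = 138.1250·1/66 = 2.0928
solve Ax = b  →  x = [3.5365 -8.8462]
‖b‖ = 2.2361, ‖x‖ = 9.5269
δb = ε·‖b‖·d = [0.0299 0.0159]; solving A·Δx = δb gives ‖Δx‖ = 0.3227
dividing the unrounded norms, ‖Δx‖/‖x‖ = 0.0339
tightness: 0.0339 against a bound of 2.0928 (unrounded ratio ≈ 0.0162)

0.0339
2.0928


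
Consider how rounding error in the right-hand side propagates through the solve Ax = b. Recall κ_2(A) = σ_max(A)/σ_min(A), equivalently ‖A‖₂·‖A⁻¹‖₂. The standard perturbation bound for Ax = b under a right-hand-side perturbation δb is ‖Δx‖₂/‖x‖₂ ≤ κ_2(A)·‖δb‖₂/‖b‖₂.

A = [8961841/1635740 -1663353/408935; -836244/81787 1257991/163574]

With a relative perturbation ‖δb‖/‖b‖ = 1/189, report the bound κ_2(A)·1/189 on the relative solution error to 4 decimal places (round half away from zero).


AᵀA = [1245800017729/9258288400 -233585039457/2314572100; -233585039457/2314572100 175192064749/2314572100]; tr = 77862731069/370331536, det = 442050625/1481326144
eigenvalues of AᵀA: λ = (tr ± √(tr²−4·det))/2 = 841/4, 525625/370331536
κ_2(A) = √(λ_max/λ_min) = √((841/4) / (525625/370331536)) = 384.8800
κ_2(A)·‖δb‖/‖b‖ = 2.0364

2.0364


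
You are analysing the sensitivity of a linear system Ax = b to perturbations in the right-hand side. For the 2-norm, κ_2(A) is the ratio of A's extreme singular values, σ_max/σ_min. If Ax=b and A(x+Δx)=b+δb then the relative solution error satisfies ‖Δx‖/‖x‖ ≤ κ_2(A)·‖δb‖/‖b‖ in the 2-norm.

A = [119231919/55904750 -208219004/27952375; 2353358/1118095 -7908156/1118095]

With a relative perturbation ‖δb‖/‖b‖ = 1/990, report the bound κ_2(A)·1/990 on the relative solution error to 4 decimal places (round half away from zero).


AᵀA = [33367402138921/3716220062500 -28590816976218/929055015625; -28590816976218/929055015625 98028520454176/929055015625]; tr = 680770374329/5945952100, det = 524318404/1486488025
solving λ² − 680770374329/5945952100·λ + 524318404/1486488025 = 0 gives λ = 11449/100, 183184/59459521
so κ_2 = √((11449/100) / (183184/59459521)) = 192.7750
κ_2(A)·‖δb‖/‖b‖ = 0.1947

0.1947


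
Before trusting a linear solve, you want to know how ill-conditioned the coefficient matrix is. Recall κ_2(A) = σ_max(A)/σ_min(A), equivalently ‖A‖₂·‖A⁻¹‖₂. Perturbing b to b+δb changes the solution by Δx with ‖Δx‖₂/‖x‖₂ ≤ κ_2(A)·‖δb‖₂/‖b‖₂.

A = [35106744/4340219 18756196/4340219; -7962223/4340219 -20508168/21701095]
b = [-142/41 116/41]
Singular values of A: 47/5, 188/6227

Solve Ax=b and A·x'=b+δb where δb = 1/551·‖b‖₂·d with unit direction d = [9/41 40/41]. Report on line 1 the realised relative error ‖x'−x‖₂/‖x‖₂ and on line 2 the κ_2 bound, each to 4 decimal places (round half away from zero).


0.0041
0.5651

σ_max = 47/5, σ_min = 188/6227
κ = σ_max/σ_min = (47/5)/(188/6227) = 311.3500
perturbation bound = 311.3500·1/551 = 0.5651
solve Ax = b  →  x = [-31.5494 58.2509]
2-norm of b is 4.4721; of x, 66.2460
Δx = A⁻¹·δb where δb = 1/551·4.4721·d; ‖Δx‖ = 0.2688
realised ‖Δx‖/‖x‖ = 0.0041
tightness: 0.0041 against a bound of 0.5651 (unrounded ratio ≈ 0.0072)


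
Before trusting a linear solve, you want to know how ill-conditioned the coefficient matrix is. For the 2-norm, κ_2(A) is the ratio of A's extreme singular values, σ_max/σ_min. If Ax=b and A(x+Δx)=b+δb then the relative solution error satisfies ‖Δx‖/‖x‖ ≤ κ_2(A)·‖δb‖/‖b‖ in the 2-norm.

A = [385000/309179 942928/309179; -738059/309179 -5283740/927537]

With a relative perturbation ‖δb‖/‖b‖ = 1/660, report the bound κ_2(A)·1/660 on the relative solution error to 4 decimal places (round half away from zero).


M = AᵀA = [2397771929/330766969 17262261940/992300907; 17262261940/992300907 124290405904/2976902721]. tr(M)=863138185/17614809, det(M)=614656/17614809
λ_max, λ_min = (863138185/17614809 ± √744964218212931409/310281496106481)/2 = 49, 12544/17614809
κ_2(A) = √(λ_max/λ_min) = √(49 / (12544/17614809)) = 262.3125
bound on ‖Δx‖/‖x‖: κ·ε = 262.3125·1/660 = 0.3974

0.3974


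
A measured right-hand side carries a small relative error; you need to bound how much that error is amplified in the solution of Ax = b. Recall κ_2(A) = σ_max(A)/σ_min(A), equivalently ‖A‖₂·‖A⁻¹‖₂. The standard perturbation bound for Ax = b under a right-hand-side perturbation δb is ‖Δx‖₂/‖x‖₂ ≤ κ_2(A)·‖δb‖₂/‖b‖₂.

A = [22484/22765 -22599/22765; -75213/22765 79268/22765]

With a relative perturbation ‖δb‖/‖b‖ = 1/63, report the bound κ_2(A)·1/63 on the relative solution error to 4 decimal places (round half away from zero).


2.4921

form AᵀA = [246501025/20729809 -258804000/20729809; -258804000/20729809 271765225/20729809] with trace 616250/24649 and determinant 625/24649
char-poly roots: 25 and 25/24649
so κ_2 = √(25 / (25/24649)) = 157.0000
bound on ‖Δx‖/‖x‖: κ·ε = 157.0000·1/63 = 2.4921


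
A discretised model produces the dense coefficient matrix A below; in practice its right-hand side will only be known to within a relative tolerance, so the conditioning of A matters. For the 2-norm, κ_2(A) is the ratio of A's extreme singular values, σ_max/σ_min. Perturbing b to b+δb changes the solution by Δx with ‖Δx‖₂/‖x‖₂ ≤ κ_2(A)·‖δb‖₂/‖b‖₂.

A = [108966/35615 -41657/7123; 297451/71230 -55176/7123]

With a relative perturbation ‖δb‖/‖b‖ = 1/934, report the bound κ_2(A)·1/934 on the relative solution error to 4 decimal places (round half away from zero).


form AᵀA = [319932833/11938148 -149944410/2984537; -149944410/2984537 281158625/2984537] with trace 84974549/702244 and determinant 366025/702244
eigenvalues of AᵀA: λ = (tr ± √(tr²−4·det))/2 = 121, 3025/702244
κ_2(A) = √(λ_max/λ_min) = √(121 / (3025/702244)) = 167.6000
κ_2(A)·‖δb‖/‖b‖ = 0.1794

0.1794


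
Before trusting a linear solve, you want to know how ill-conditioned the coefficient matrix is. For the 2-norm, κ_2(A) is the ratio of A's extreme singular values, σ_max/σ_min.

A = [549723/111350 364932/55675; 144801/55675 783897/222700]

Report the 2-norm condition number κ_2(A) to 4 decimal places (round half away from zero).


M = AᵀA = [1335863997/42902500 1781079921/42902500; 1781079921/42902500 9499309137/171610000]. tr(M)=118742121/1372880, det(M)=74805201/686440000
eigenvalues of AᵀA: λ = (tr ± √(tr²−4·det))/2 = 8649/100, 8649/6864400
so κ_2 = √((8649/100) / (8649/6864400)) = 262.0000

262.0000


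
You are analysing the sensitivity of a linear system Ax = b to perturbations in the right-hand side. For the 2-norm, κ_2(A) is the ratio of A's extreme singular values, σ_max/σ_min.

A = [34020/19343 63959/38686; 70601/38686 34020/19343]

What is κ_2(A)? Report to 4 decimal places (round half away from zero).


AᵀA = [11431561/1779556 2721600/444889; 2721600/444889 10368841/1779556]; tr = 12961/1058, det = 49/8464
λ_max, λ_min = (12961/1058 ± √41990400/279841)/2 = 49/4, 1/2116
κ = σ_max/σ_min = (7/2)/(1/46) = 161.0000

161.0000


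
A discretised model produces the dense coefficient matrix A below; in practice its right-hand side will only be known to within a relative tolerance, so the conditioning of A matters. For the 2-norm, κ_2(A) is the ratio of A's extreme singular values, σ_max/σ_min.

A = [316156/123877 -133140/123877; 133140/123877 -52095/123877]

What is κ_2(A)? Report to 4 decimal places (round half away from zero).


109.9500

M = AᵀA = [696336544/90801841 -290112060/90801841; -290112060/90801841 120947625/90801841]. tr(M)=4836001/537289, det(M)=3600/537289
λ_max, λ_min = (4836001/537289 ± √23379168710401/288679469521)/2 = 9, 400/537289
σ_max=√9=3, σ_min=√(400/537289)=(20/733) → κ = 109.9500


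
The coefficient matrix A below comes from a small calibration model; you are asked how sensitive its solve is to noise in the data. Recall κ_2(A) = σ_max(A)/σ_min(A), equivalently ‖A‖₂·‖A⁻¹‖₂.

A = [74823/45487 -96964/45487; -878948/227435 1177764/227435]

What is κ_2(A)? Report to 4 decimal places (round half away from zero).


174.9500

M = AᵀA = [5399477041/306075025 -7198649388/306075025; -7198649388/306075025 9598689184/306075025]. tr(M)=599926649/12243001, det(M)=960400/12243001
λ_max, λ_min = (599926649/12243001 ± √359864951467727601/149891073486001)/2 = 49, 19600/12243001
σ_max=√49=7, σ_min=√(19600/12243001)=(140/3499) → κ = 174.9500


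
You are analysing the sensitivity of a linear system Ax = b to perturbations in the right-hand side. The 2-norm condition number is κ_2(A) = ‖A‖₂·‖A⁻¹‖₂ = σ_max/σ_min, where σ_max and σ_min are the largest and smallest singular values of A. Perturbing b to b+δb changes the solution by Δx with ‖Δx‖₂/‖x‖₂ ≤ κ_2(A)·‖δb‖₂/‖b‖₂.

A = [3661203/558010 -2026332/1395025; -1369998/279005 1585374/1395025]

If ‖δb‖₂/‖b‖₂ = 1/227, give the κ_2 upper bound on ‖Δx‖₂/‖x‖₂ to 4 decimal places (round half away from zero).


AᵀA = [836479419489/12455006404 -235254624318/15568758005; -235254624318/15568758005 264777283764/77843790025]; tr = 13070252601/185232100, det = 194481/1852321
eigenvalues of AᵀA: λ = (tr ± √(tr²−4·det))/2 = 1764/25, 11025/7409284
κ = σ_max/σ_min = (42/5)/(105/2722) = 217.7600
worst-case relative error ≤ 217.7600 × 1/227 = 0.9593

0.9593


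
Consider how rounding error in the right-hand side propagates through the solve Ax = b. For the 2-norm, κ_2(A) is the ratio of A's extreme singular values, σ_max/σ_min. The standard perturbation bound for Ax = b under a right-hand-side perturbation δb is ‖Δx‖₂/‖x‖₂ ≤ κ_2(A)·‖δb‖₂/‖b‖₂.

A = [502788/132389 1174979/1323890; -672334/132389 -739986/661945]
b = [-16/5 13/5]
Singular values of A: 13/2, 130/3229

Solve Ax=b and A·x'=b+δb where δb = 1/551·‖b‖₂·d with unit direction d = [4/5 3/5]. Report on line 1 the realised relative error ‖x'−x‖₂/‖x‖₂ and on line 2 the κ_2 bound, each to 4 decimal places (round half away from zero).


0.0075
0.2930

σ_max = 13/2, σ_min = 130/3229
condition number: (13/2) ÷ (130/3229) = 161.4500
κ_2(A)·‖δb‖/‖b‖ = 0.2930
solve Ax = b  →  x = [4.8520 -24.3677]
2-norm of b is 4.1231; of x, 24.8461
δb = ε·‖b‖·d = [0.0060 0.0045]; solving A·Δx = δb gives ‖Δx‖ = 0.1859
realised ‖Δx‖/‖x‖ = 0.0075
realised/bound (from unrounded values) ≈ 0.0255


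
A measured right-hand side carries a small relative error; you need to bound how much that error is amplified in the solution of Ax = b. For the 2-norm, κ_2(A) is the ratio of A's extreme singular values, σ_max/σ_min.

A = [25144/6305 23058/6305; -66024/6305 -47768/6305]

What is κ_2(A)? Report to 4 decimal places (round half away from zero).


M = AᵀA = [29534848/235225 22092336/235225; 22092336/235225 16647652/235225]. tr(M)=1847300/9409, det(M)=614656/9409
solving λ² − 1847300/9409·λ + 614656/9409 = 0 gives λ = 196, 3136/9409
κ = σ_max/σ_min = 14/(56/97) = 24.2500

24.2500


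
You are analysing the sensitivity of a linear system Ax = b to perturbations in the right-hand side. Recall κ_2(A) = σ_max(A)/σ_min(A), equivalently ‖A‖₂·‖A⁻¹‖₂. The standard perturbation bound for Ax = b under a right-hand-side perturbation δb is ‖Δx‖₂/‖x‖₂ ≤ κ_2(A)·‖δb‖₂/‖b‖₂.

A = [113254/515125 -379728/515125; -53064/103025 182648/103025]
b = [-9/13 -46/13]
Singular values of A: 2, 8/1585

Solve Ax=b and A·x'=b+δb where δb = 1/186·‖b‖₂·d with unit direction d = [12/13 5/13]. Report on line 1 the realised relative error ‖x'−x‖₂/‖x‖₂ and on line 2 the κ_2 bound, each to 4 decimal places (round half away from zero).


0.0097
2.1304

largest singular value 2, smallest 8/1585
condition number: 2 ÷ (8/1585) = 396.2500
bound on ‖Δx‖/‖x‖: κ·ε = 396.2500·1/186 = 2.1304
solve Ax = b  →  x = [-379.9800 -112.3900]
2-norm of b is 3.6056; of x, 396.2528
with δb = [0.0179 0.0075], A·Δx = δb → ‖Δx‖ = 3.8406
relative error = 0.0097
so the bound overstates the realised error by a factor of ≈ 219.8015 (computed from the unrounded values)


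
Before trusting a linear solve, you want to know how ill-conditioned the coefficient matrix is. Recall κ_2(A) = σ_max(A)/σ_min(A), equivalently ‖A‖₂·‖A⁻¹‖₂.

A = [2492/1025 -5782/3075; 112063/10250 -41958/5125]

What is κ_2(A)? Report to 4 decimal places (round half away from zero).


form AᵀA = [7840049/62500 -4409951/46875; -4409951/46875 9922696/140625] with trace 4410049/22500 and determinant 2401/5625
char-poly roots: 196 and 49/22500
σ_max=√196=14, σ_min=√(49/22500)=(7/150) → κ = 300.0000

300.0000


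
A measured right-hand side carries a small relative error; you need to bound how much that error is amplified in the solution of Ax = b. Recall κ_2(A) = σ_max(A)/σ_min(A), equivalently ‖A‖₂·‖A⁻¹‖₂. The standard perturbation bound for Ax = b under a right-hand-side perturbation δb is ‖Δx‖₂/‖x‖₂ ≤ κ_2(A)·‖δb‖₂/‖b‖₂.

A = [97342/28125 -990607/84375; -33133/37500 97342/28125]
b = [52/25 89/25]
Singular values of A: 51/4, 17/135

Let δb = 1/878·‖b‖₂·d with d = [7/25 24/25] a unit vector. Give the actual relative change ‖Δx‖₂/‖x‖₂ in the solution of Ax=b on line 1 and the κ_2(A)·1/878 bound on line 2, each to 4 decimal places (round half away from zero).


0.0012
0.1153

largest singular value 51/4, smallest 17/135
κ = σ_max/σ_min = (51/4)/(17/135) = 101.2500
perturbation bound = 101.2500·1/878 = 0.1153
solve Ax = b  →  x = [30.5161 8.8188]
‖b‖₂ = 4.1231 and ‖x‖₂ = 31.7648
δb = ε·‖b‖·d = [0.0013 0.0045]; solving A·Δx = δb gives ‖Δx‖ = 0.0373
dividing the unrounded norms, ‖Δx‖/‖x‖ = 0.0012
tightness: 0.0012 against a bound of 0.1153 (unrounded ratio ≈ 0.0102)


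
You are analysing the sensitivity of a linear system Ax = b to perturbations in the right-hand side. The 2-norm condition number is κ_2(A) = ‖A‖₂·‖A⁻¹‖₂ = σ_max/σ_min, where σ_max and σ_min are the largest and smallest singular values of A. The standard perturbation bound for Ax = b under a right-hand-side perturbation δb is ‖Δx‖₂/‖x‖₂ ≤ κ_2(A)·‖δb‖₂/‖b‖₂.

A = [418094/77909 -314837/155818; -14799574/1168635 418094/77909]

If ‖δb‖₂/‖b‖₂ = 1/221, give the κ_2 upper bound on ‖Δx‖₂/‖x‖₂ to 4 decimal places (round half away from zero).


M = AᵀA = [1528745408104/8081111025 -42454728089/538740735; -42454728089/538740735 4723862177/143664196]. tr(M)=42472488889/191268900, det(M)=492884401/47817225
eigenvalues of AᵀA: λ = (tr ± √(tr²−4·det))/2 = 22201/100, 88804/1912689
so κ_2 = √((22201/100) / (88804/1912689)) = 69.1500
bound on ‖Δx‖/‖x‖: κ·ε = 69.1500·1/221 = 0.3129

0.3129


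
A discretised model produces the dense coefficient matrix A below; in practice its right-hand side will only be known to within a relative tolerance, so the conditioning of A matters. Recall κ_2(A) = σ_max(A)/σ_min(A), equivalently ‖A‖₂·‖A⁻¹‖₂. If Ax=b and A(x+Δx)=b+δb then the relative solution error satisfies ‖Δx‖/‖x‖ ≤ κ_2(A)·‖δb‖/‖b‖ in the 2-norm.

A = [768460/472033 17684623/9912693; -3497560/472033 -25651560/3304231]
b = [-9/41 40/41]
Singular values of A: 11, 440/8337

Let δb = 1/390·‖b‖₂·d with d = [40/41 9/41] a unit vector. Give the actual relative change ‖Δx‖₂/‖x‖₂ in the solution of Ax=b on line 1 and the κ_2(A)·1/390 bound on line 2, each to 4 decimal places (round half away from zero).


0.5344
0.5344

σ_max = 11, σ_min = 440/8337
κ_2(A) = 11 / (440/8337) = 208.4250
κ_2(A)·‖δb‖/‖b‖ = 0.5344
solve Ax = b  →  x = [-0.0627 -0.0658]
2-norm of b is 1.0000; of x, 0.0909
re-solving with b+δb shifts x by Δx of norm 0.0486
realised ‖Δx‖/‖x‖ = 0.5344
so the bound is sharp here: realised error equals the bound


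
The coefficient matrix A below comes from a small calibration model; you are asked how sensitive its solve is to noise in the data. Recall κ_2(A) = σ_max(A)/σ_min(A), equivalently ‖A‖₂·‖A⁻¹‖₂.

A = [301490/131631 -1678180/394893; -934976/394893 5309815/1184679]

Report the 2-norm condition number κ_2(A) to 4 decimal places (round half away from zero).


form AᵀA = [2012183236/185422689 -11317645640/556268067; -11317645640/556268067 63663172825/1668804201] with trace 282950941/5774409 and determinant 240100/5774409
char-poly roots: 49 and 4900/5774409
so κ_2 = √(49 / (4900/5774409)) = 240.3000

240.3000


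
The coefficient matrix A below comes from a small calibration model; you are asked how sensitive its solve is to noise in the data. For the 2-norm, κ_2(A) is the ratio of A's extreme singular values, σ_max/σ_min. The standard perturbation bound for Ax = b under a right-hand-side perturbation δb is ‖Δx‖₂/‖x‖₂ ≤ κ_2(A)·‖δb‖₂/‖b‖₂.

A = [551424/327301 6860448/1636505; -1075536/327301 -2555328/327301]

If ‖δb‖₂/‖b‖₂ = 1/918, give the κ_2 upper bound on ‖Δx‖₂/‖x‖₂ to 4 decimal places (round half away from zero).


0.1613

AᵀA = [5054830848/370678009 60639280128/1853390045; 60639280128/1853390045 727710299136/9266950225]; tr = 5053734144/54834025, det = 21233664/54834025
λ_max, λ_min = (5053734144/54834025 ± √25535571489180942336/3006770297700625)/2 = 2304/25, 9216/2193361
κ_2(A) = √(λ_max/λ_min) = √((2304/25) / (9216/2193361)) = 148.1000
worst-case relative error ≤ 148.1000 × 1/918 = 0.1613


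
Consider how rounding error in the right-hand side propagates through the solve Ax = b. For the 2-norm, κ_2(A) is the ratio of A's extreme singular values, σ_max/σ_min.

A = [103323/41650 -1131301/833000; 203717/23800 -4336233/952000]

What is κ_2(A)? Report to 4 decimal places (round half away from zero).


313.6000

M = AᵀA = [3526944745/44408896 -75240505197/1776355840; -75240505197/1776355840 1605204479761/71054233600]. tr(M)=25080678449/245862400, det(M)=104060401/983449600
eigenvalues of AᵀA: λ = (tr ± √(tr²−4·det))/2 = 10201/100, 10201/9834496
so κ_2 = √((10201/100) / (10201/9834496)) = 313.6000


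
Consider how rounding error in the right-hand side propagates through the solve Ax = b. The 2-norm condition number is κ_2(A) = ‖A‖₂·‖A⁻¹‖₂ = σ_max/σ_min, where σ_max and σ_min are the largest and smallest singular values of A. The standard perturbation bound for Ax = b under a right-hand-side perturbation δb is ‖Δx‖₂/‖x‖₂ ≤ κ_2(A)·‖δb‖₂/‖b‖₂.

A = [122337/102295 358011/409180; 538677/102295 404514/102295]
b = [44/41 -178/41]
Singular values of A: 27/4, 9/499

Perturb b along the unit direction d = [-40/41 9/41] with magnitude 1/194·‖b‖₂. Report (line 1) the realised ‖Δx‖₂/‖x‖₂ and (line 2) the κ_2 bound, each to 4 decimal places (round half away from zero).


0.0115
1.9291

from the listed singular values, σ₁ = 27/4, σ_n = 9/499
κ = σ_max/σ_min = (27/4)/(9/499) = 374.2500
κ_2(A)·‖δb‖/‖b‖ = 1.9291
solve Ax = b  →  x = [66.0593 -89.0667]
‖b‖₂ = 4.4721 and ‖x‖₂ = 110.8905
Δx = A⁻¹·δb where δb = 1/194·4.4721·d; ‖Δx‖ = 1.2781
realised ‖Δx‖/‖x‖ = 0.0115
realised/bound (from unrounded values) ≈ 0.0060


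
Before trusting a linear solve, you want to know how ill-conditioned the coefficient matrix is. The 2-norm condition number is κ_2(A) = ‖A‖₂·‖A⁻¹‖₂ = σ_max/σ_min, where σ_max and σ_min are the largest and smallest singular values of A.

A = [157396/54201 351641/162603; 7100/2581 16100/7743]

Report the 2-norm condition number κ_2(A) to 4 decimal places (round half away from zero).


280.3500

AᵀA = [55890976/3493161 125752196/10479483; 125752196/10479483 282952441/31438449]; tr = 785971225/31438449, det = 250000/31438449
char-poly roots: 25 and 10000/31438449
so κ_2 = √(25 / (10000/31438449)) = 280.3500


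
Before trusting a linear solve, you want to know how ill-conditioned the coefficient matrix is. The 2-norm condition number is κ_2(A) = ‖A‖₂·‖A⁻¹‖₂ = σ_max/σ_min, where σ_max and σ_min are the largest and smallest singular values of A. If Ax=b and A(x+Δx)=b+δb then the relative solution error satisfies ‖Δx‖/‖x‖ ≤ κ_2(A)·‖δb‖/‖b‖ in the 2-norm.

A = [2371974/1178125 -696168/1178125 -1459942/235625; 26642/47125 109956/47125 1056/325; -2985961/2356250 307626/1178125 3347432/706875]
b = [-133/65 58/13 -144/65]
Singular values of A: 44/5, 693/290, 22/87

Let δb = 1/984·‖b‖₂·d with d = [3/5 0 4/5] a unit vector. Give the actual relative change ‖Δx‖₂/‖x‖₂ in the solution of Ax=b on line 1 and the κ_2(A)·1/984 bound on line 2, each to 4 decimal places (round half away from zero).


0.0018
0.0354

from the listed singular values, σ₁ = 44/5, σ_n = 22/87
condition number: (44/5) ÷ (22/87) = 34.8000
κ_2(A)·‖δb‖/‖b‖ = 0.0354
solve Ax = b  →  x = [-8.1579 8.2107 -3.1036]
‖b‖₂ = 5.3852 and ‖x‖₂ = 11.9833
re-solving with b+δb shifts x by Δx of norm 0.0216
dividing the unrounded norms, ‖Δx‖/‖x‖ = 0.0018
realised/bound (from unrounded values) ≈ 0.0511


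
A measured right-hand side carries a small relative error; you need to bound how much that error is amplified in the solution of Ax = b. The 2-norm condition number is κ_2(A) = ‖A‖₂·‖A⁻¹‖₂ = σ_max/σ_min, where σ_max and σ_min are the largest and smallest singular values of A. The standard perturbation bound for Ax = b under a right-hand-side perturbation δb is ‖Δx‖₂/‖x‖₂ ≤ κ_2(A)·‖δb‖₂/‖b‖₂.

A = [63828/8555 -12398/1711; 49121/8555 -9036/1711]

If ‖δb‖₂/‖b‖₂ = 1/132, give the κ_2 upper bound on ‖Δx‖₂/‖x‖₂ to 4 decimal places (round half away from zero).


0.5811

form AᵀA = [259475449/2927521 -247039380/2927521; -247039380/2927521 235359700/2927521] with trace 588389/3481 and determinant 16900/3481
char-poly roots: 169 and 100/3481
so κ_2 = √(169 / (100/3481)) = 76.7000
bound on ‖Δx‖/‖x‖: κ·ε = 76.7000·1/132 = 0.5811


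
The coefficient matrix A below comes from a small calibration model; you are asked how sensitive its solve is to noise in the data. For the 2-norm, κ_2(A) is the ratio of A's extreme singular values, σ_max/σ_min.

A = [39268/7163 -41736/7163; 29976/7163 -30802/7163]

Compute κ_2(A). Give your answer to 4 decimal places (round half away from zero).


123.5000

M = AᵀA = [2440536400/51308569 -2562210000/51308569; -2562210000/51308569 2690656900/51308569]. tr(M)=6101300/61009, det(M)=40000/61009
char-poly roots: 100 and 400/61009
κ_2(A) = √(λ_max/λ_min) = √(100 / (400/61009)) = 123.5000


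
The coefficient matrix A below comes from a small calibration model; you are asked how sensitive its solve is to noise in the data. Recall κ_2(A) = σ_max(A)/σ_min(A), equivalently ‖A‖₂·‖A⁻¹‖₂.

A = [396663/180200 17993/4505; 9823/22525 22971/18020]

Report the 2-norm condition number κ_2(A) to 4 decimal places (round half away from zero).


AᵀA = [261627169/51955264 60707565/6494408; 60707565/6494408 228305425/12988816]; tr = 4065221/179776, det = 3258025/2876416
λ_max, λ_min = (4065221/179776 ± √16379593103241/32319410176)/2 = 361/16, 9025/179776
κ_2(A) = √(λ_max/λ_min) = √((361/16) / (9025/179776)) = 21.2000

21.2000


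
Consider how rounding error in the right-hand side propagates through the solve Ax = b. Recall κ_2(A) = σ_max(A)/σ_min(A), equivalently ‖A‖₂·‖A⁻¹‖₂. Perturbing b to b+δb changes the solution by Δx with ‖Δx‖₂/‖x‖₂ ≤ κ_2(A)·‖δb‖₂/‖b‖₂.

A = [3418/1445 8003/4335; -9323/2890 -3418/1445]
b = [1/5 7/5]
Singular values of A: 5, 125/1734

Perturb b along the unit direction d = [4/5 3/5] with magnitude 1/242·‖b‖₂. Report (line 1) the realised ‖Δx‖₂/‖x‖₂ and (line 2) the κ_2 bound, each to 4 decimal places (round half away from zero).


0.0058
0.2866

largest singular value 5, smallest 125/1734
κ_2(A) = 5 / (125/1734) = 69.3600
bound on ‖Δx‖/‖x‖: κ·ε = 69.3600·1/242 = 0.2866
solve Ax = b  →  x = [-8.4832 10.9776]
‖b‖ = 1.4142, ‖x‖ = 13.8734
with δb = [0.0047 0.0035], A·Δx = δb → ‖Δx‖ = 0.0811
dividing the unrounded norms, ‖Δx‖/‖x‖ = 0.0058
tightness: 0.0058 against a bound of 0.2866 (unrounded ratio ≈ 0.0204)


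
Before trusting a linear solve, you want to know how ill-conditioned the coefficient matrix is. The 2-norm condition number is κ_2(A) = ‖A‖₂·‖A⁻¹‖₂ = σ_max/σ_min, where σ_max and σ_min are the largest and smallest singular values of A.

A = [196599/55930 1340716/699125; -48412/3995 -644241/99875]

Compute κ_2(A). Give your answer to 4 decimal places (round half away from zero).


AᵀA = [19920825145/125126596 13280419854/156408245; 13280419854/156408245 35415673969/782041225]; tr = 2213437109/10824100, det = 3455881/10824100
eigenvalues of AᵀA: λ = (tr ± √(tr²−4·det))/2 = 20449/100, 169/108241
κ_2(A) = √(λ_max/λ_min) = √((20449/100) / (169/108241)) = 361.9000

361.9000


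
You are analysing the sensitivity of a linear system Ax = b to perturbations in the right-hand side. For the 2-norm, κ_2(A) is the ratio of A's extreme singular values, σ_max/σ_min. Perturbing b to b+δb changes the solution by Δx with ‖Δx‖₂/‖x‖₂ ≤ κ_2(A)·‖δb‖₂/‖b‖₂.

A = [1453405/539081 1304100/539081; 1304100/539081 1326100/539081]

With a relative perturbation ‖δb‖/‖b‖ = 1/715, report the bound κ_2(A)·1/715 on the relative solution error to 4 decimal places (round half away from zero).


AᵀA = [4533963025/345550921 4310050500/345550921; 4310050500/345550921 4113220000/345550921]; tr = 10282025/410881, det = 250000/410881
solving λ² − 10282025/410881·λ + 250000/410881 = 0 gives λ = 25, 10000/410881
so κ_2 = √(25 / (10000/410881)) = 32.0500
perturbation bound = 32.0500·1/715 = 0.0448

0.0448


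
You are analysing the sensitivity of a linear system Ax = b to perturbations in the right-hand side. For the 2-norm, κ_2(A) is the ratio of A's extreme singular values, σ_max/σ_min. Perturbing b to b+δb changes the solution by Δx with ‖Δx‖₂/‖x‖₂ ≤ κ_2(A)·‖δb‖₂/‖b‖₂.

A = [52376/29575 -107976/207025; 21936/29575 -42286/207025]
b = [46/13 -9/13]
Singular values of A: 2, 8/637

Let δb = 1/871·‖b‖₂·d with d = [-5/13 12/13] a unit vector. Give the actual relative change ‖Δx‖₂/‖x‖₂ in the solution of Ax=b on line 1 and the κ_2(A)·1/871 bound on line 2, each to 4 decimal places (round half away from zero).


0.0021
0.1828

largest singular value 2, smallest 8/637
κ = σ_max/σ_min = 2/(8/637) = 159.2500
κ_2(A)·‖δb‖/‖b‖ = 0.1828
solve Ax = b  →  x = [-43.1500 -153.3000]
2-norm of b is 3.6056; of x, 159.2571
with δb = [-0.0016 0.0038], A·Δx = δb → ‖Δx‖ = 0.3296
realised ‖Δx‖/‖x‖ = 0.0021
realised/bound (from unrounded values) ≈ 0.0113


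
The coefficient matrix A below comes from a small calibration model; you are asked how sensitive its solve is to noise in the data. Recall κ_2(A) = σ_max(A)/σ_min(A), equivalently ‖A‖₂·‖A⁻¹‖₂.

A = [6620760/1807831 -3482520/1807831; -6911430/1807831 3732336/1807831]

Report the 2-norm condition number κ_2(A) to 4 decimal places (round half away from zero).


form AᵀA = [108920722500/3886150921 -58088832480/3886150921; -58088832480/3886150921 30984872256/3886150921] with trace 484102404/13446889 and determinant 518400/13446889
char-poly roots: 36 and 14400/13446889
σ_max=√36=6, σ_min=√(14400/13446889)=(120/3667) → κ = 183.3500

183.3500


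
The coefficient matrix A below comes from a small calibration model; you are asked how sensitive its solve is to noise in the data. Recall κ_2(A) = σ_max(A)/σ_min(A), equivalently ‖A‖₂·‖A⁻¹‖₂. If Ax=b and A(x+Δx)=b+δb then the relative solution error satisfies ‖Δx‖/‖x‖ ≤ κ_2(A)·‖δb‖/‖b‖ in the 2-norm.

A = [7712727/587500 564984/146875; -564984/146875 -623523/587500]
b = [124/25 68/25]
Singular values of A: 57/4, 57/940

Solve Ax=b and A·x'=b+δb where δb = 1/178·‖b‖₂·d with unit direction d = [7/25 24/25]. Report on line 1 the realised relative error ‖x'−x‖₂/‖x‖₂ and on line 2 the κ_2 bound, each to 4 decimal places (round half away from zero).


0.0079
1.3202

from the listed singular values, σ₁ = 57/4, σ_n = 57/940
κ = σ_max/σ_min = (57/4)/(57/940) = 235.0000
bound on ‖Δx‖/‖x‖: κ·ε = 235.0000·1/178 = 1.3202
solve Ax = b  →  x = [-18.2007 63.4049]
2-norm of b is 5.6569; of x, 65.9655
δb = ε·‖b‖·d = [0.0089 0.0305]; solving A·Δx = δb gives ‖Δx‖ = 0.5241
realised ‖Δx‖/‖x‖ = 0.0079
so the bound overstates the realised error by a factor of ≈ 166.1716 (computed from the unrounded values)


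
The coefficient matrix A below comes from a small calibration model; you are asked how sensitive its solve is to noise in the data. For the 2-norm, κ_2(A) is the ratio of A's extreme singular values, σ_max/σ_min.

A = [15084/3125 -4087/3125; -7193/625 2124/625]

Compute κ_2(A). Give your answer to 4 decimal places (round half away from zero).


AᵀA = [1521008281/9765625 -443596608/9765625; -443596608/9765625 129487969/9765625]; tr = 2640794/15625, det = 28561/15625
eigenvalues of AᵀA: λ = (tr ± √(tr²−4·det))/2 = 169, 169/15625
κ_2(A) = √(λ_max/λ_min) = √(169 / (169/15625)) = 125.0000

125.0000


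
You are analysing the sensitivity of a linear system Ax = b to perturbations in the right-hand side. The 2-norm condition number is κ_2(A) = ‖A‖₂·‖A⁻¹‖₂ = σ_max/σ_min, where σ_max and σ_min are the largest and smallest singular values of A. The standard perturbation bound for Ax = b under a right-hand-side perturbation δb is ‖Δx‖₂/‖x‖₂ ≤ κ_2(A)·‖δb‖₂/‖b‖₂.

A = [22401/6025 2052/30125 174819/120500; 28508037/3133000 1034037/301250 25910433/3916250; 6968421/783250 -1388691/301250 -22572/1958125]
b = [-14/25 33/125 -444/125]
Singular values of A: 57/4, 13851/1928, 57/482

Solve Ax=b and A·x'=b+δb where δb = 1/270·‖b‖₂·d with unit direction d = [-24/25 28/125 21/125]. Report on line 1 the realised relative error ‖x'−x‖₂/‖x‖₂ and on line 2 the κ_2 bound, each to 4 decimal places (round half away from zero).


largest singular value 57/4, smallest 57/482
κ = σ_max/σ_min = (57/4)/(57/482) = 120.5000
perturbation bound = 120.5000·1/270 = 0.4463
solve Ax = b  →  x = [-0.2259 0.3341 0.1773]
2-norm of b is 3.6056; of x, 0.4405
δb = ε·‖b‖·d = [-0.0128 0.0030 0.0022]; solving A·Δx = δb gives ‖Δx‖ = 0.1129
dividing the unrounded norms, ‖Δx‖/‖x‖ = 0.2563
tightness: 0.2563 against a bound of 0.4463 (unrounded ratio ≈ 0.5743)

0.2563
0.4463


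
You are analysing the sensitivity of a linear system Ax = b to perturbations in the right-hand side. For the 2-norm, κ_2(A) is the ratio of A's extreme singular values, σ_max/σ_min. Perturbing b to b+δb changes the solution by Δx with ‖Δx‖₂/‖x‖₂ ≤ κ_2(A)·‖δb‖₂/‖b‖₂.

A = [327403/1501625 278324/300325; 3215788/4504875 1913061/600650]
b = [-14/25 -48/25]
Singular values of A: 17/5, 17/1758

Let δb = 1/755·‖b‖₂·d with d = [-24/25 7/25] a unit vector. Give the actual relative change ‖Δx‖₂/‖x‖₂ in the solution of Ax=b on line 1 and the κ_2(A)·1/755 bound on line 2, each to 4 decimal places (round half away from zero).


0.4657
0.4657

largest singular value 17/5, smallest 17/1758
κ_2(A) = (17/5) / (17/1758) = 351.6000
bound on ‖Δx‖/‖x‖: κ·ε = 351.6000·1/755 = 0.4657
solve Ax = b  →  x = [-0.1291 -0.5739]
‖b‖ = 2.0000, ‖x‖ = 0.5882
δb = ε·‖b‖·d = [-0.0025 0.0007]; solving A·Δx = δb gives ‖Δx‖ = 0.2739
relative error = 0.4657
tightness: 0.4657 against a bound of 0.4657; the bound is attained (ratio 1)


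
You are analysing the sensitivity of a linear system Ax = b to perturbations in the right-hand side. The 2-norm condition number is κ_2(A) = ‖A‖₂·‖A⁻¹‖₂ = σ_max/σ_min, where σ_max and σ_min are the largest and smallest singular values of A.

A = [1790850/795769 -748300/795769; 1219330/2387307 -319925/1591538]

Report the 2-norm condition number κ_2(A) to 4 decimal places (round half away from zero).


M = AᵀA = [1388873800/260798733 -192894625/86932911; -192894625/86932911 107178125/115910548]. tr(M)=501546025/80245764, det(M)=15625/20061441
solving λ² − 501546025/80245764·λ + 15625/20061441 = 0 gives λ = 25/4, 2500/20061441
κ_2(A) = √(λ_max/λ_min) = √((25/4) / (2500/20061441)) = 223.9500

223.9500


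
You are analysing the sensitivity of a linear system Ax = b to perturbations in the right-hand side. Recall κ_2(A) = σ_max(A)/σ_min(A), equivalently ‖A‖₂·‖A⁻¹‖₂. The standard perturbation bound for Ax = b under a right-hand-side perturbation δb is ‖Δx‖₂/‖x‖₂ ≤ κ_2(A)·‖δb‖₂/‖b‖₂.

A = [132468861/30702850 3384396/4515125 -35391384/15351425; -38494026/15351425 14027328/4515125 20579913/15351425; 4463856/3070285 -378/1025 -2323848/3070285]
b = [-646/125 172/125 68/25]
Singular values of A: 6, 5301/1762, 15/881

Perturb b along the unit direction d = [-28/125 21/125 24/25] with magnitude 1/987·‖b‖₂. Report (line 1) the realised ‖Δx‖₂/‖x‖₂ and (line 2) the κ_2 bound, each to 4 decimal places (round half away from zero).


0.0015
0.3570

σ_max = 6, σ_min = 15/881
κ_2(A) = 6 / (15/881) = 352.4000
κ_2(A)·‖δb‖/‖b‖ = 0.3570
solve Ax = b  →  x = [109.8542 -0.5022 207.6689]
‖b‖₂ = 6.0000 and ‖x‖₂ = 234.9352
Δx = A⁻¹·δb where δb = 1/987·6.0000·d; ‖Δx‖ = 0.3570
relative error = 0.0015
realised/bound (from unrounded values) ≈ 0.0043


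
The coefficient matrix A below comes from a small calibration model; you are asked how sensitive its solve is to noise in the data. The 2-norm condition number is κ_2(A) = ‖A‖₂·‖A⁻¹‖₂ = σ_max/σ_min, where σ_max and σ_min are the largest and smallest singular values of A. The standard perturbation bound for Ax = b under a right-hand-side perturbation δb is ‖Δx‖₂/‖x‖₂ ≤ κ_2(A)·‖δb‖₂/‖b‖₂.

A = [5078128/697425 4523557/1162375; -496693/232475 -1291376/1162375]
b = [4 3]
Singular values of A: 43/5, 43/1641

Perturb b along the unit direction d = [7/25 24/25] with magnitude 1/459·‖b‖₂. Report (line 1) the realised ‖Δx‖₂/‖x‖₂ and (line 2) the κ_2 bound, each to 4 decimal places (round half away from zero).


σ_max = 43/5, σ_min = 43/1641
κ = σ_max/σ_min = (43/5)/(43/1641) = 328.2000
κ_2(A)·‖δb‖/‖b‖ = 0.7150
solve Ax = b  →  x = [-71.5280 134.8564]
‖b‖ = 5.0000, ‖x‖ = 152.6516
Δx = A⁻¹·δb where δb = 1/459·5.0000·d; ‖Δx‖ = 0.4157
dividing the unrounded norms, ‖Δx‖/‖x‖ = 0.0027
realised/bound (from unrounded values) ≈ 0.0038

0.0027
0.7150


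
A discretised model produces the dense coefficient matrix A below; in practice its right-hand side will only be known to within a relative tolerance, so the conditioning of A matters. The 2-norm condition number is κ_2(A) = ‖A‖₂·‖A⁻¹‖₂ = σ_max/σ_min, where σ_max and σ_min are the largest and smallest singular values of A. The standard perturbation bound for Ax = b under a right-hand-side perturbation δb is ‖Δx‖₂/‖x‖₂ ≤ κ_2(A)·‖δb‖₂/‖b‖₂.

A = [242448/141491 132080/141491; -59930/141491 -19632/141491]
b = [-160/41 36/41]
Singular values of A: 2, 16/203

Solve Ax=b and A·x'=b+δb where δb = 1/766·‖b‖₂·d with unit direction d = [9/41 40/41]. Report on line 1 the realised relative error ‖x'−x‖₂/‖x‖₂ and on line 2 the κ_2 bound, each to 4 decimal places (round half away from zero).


0.0331
0.0331

from the listed singular values, σ₁ = 2, σ_n = 16/203
κ_2(A) = 2 / (16/203) = 25.3750
perturbation bound = 25.3750·1/766 = 0.0331
solve Ax = b  →  x = [-1.7647 -0.9412]
‖b‖ = 4.0000, ‖x‖ = 2.0000
δb = ε·‖b‖·d = [0.0011 0.0051]; solving A·Δx = δb gives ‖Δx‖ = 0.0663
realised ‖Δx‖/‖x‖ = 0.0331
realised/bound = 1 exactly: the bound is attained for this b and d


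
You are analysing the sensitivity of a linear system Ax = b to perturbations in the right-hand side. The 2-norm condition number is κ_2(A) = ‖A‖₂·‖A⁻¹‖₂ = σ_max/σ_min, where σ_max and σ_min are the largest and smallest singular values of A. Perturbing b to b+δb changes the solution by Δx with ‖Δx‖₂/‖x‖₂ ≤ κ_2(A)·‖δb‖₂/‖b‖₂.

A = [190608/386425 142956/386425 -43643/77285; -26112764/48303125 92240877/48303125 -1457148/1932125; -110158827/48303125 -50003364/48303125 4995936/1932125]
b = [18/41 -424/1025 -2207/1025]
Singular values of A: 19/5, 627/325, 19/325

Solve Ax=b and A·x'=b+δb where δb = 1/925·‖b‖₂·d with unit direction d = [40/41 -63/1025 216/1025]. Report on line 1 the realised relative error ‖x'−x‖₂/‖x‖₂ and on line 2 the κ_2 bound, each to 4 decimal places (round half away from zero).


0.0560
0.0703

from the listed singular values, σ₁ = 19/5, σ_n = 19/325
κ = σ_max/σ_min = (19/5)/(19/325) = 65.0000
worst-case relative error ≤ 65.0000 × 1/925 = 0.0703
solve Ax = b  →  x = [0.6014 -0.1969 -0.3811]
2-norm of b is 2.2361; of x, 0.7387
re-solving with b+δb shifts x by Δx of norm 0.0413
relative error = 0.0560
realised/bound (from unrounded values) ≈ 0.7966


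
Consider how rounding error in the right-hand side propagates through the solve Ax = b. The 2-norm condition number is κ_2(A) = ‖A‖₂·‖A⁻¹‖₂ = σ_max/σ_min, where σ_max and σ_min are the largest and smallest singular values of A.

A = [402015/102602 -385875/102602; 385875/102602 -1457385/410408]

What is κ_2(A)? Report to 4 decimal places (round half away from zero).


AᵀA = [184610925/6258722 -1406514375/50069776; -1406514375/50069776 5358339225/200279104]; tr = 13395825/238144, det = 50625/952576
char-poly roots: 225/4 and 225/238144
κ_2(A) = √(λ_max/λ_min) = √((225/4) / (225/238144)) = 244.0000

244.0000


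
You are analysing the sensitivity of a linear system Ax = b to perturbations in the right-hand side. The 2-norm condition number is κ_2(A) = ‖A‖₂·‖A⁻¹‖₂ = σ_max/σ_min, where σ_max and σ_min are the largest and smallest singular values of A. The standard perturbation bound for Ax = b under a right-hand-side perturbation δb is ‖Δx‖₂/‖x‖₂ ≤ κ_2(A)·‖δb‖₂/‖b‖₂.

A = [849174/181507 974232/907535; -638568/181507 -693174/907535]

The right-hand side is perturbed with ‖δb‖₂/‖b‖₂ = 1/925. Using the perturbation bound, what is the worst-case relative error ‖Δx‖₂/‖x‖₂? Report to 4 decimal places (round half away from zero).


0.1914

M = AᵀA = [1128865572900/32944791049 253986243840/32944791049; 253986243840/32944791049 57184727364/32944791049]. tr(M)=705562344/19598329, det(M)=810000/19598329
solving λ² − 705562344/19598329·λ + 810000/19598329 = 0 gives λ = 36, 22500/19598329
κ_2(A) = √(λ_max/λ_min) = √(36 / (22500/19598329)) = 177.0800
κ_2(A)·‖δb‖/‖b‖ = 0.1914
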